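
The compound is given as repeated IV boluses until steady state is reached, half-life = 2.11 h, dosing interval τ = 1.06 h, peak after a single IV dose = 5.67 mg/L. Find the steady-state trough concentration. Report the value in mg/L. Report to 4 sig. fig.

k = ln2 / t½ = 0.693147 / 2.11 = 0.3285 h⁻¹
e^(−kτ) = e^(−0.3285 × 1.06) = 0.7060
Accumulation ratio R = 1 / (1 − e^(−kτ)) = 1 / (1 − 0.7060) = 3.401
Steady-state trough = C₀ × R × e^(−kτ) = 5.67 × 3.401 × 0.7060 = 13.61 mg/L

13.61 mg/L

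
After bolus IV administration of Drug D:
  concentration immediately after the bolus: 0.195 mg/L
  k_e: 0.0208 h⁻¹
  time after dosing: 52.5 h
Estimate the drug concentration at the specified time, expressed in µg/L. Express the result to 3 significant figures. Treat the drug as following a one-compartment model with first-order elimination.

C = C₀ · e^(−k·t) = 0.1950 × e^(−0.02080 × 52.5)
  = 0.1950 × 0.3355 = 0.06542 mg/L
Convert: 0.06542 mg/L × 1000 = 65.42 µg/L

65.4 µg/L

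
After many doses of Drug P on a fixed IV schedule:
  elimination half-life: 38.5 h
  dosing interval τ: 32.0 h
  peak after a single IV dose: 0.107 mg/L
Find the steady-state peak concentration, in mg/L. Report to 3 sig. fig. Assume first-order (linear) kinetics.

0.244 mg/L

k = ln2 / t½ = 0.693147 / 38.5 = 0.01800 h⁻¹
e^(−kτ) = e^(−0.01800 × 32.0) = 0.5621
Accumulation ratio R = 1 / (1 − e^(−kτ)) = 1 / (1 − 0.5621) = 2.284
Steady-state peak = C₀ × R = 0.107 × 2.284 = 0.2444 mg/L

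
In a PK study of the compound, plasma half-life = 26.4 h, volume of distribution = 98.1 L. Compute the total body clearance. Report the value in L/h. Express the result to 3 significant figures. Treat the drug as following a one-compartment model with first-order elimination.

2.58 L/h

k = ln2 / t½ = 0.693147 / 26.4 = 0.02626 h⁻¹
CL = k × Vd = 0.02626 × 98.1 = 2.576 L/h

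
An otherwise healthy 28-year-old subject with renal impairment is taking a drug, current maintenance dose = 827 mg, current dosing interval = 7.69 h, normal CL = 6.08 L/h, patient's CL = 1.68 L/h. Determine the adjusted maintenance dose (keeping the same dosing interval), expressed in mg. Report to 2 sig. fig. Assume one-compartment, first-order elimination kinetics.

To keep the same average steady-state level, dosing rate must scale with clearance.
CL ratio = 1.68 / 6.08 = 0.2763
New dose (same interval) = 827 × 0.2763 = 228.5 mg

230 mg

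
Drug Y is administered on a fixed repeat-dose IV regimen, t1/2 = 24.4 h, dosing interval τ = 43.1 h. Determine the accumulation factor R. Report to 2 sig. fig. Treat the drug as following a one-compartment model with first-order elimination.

k = ln2 / t½ = 0.693147 / 24.4 = 0.02841 h⁻¹
e^(−kτ) = e^(−0.02841 × 43.1) = 0.2939
Accumulation ratio R = 1 / (1 − e^(−kτ)) = 1 / (1 − 0.2939) = 1.416

1.4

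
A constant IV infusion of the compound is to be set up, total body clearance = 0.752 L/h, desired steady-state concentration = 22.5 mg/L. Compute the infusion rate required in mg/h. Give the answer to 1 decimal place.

16.9 mg/h

At steady state, infusion rate R₀ = Css × CL = 22.5 × 0.7520 = 16.92 mg/h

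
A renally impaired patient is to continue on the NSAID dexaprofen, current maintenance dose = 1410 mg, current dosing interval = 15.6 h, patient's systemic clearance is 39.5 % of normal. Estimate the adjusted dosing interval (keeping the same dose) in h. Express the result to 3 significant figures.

39.5 h

To keep the same average steady-state level, dosing rate must scale with clearance.
CL ratio = 39.5 / 100 = 0.3950
New interval (same dose) = 15.6 / 0.3950 = 39.49 h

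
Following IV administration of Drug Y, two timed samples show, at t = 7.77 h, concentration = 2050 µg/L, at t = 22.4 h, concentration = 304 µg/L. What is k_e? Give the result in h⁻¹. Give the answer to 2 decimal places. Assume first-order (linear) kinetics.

k = ln(C₁/C₂) / (t₂ − t₁) = ln(2050/304) / (22.4 − 7.77)
  = 1.909 / 14.63 = 0.1305 h⁻¹

0.13 h⁻¹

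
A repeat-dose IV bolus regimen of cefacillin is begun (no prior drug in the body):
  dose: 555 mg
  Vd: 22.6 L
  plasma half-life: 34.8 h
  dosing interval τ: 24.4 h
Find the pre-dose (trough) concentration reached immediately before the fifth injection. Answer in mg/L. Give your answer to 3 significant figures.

C₀ per dose = Dose / Vd = 555 / 22.6 = 24.56 mg/L
k = ln2 / t½ = 0.693147 / 34.8 = 0.01992 h⁻¹
Fraction remaining after one interval: r = e^(−kτ) = e^(−0.01992 × 24.4) = 0.6151
Before dose 5, 4 doses have been given (aged 1τ, 2τ, 3τ, 4τ).
C_trough = C₀ × (r + r² + … + r^4) = C₀ × r(1−r^4)/(1−r)
        = 24.56 × 0.6151 × (1 − 0.1431) / (1 − 0.6151) = 33.63 mg/L

33.6 mg/L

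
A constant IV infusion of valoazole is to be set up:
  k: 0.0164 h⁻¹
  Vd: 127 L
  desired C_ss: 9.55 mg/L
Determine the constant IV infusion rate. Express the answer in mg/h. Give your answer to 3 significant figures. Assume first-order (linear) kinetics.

CL = k × Vd = 0.01640 × 127 = 2.083 L/h
At steady state, infusion rate R₀ = Css × CL = 9.55 × 2.083 = 19.89 mg/h

19.9 mg/h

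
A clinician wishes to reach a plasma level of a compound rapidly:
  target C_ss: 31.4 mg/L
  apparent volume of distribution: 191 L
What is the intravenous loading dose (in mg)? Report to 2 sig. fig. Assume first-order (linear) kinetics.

LD = Css × Vd = 31.4 × 191 = 5997 mg

6000 mg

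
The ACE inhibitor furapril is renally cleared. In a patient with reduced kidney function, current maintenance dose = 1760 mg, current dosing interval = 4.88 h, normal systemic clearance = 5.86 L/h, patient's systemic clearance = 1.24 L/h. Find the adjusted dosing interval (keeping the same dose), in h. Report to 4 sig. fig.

To keep the same average steady-state level, dosing rate must scale with clearance.
CL ratio = 1.24 / 5.86 = 0.2116
New interval (same dose) = 4.88 / 0.2116 = 23.06 h

23.06 h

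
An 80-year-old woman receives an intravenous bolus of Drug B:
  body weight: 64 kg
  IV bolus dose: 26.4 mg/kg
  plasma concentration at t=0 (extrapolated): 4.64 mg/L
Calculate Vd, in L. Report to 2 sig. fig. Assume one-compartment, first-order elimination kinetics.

360 L

Dose = 26.4 × 64 = 1690 mg
Vd = Dose / C₀ = 1690 / 4.64 = 364.2 L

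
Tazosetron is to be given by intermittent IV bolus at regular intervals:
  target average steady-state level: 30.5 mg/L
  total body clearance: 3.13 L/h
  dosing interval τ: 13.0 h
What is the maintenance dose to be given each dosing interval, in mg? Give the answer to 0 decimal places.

1241 mg

At steady state, Dose/τ = Css × CL.
Dose = Css × CL × τ = 30.5 × 3.130 × 13.0 = 1241 mg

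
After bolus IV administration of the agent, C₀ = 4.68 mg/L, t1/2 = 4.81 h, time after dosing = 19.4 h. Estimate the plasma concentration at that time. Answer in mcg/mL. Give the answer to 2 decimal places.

0.29 mcg/mL

k = ln2 / t½ = 0.693147 / 4.81 = 0.1441 h⁻¹
C = C₀ · e^(−k·t) = 4.680 × e^(−0.1441 × 19.4)
  = 4.680 × 0.06108 = 0.2859 mg/L
(0.2859 mg/L = 0.2859 mcg/mL)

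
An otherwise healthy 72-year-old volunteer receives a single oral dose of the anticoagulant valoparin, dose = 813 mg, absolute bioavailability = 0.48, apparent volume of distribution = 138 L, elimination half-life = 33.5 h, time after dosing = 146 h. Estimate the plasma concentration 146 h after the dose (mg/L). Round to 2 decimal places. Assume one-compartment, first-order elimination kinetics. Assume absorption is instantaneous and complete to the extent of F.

Amount reaching circulation = F × Dose = 0.48 × 813.0 = 390.2 mg
C₀ = F·Dose / Vd = 390.2 / 138 = 2.828 mg/L
k = ln2 / t½ = 0.693147 / 33.5 = 0.02069 h⁻¹
C = C₀ · e^(−k·t) = 2.828 × e^(−0.02069 × 146)
  = 2.828 × 0.04877 = 0.1379 mg/L

0.14 mg/L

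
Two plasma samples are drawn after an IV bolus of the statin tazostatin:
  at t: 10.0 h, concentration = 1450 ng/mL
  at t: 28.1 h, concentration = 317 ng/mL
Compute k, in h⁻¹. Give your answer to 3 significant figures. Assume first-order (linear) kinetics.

0.0840 h⁻¹

k = ln(C₁/C₂) / (t₂ − t₁) = ln(1450/317) / (28.1 − 10.0)
  = 1.520 / 18.10 = 0.08398 h⁻¹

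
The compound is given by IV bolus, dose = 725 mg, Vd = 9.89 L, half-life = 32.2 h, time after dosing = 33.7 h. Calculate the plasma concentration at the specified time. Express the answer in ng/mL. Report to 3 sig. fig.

C₀ = Dose / Vd = 725.0 / 9.89 = 73.31 mg/L
k = ln2 / t½ = 0.693147 / 32.2 = 0.02153 h⁻¹
C = C₀ · e^(−k·t) = 73.31 × e^(−0.02153 × 33.7)
  = 73.31 × 0.4841 = 35.49 mg/L
Convert: 35.49 mg/L × 1000 = 35490 ng/mL

35500 ng/mL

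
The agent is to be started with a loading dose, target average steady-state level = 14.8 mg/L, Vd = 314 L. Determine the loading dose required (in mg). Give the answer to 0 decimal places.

4647 mg

LD = Css × Vd = 14.8 × 314 = 4647 mg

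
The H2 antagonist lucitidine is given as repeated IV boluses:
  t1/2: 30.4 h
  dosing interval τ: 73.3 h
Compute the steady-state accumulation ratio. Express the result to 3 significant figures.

k = ln2 / t½ = 0.693147 / 30.4 = 0.02280 h⁻¹
e^(−kτ) = e^(−0.02280 × 73.3) = 0.1880
Accumulation ratio R = 1 / (1 − e^(−kτ)) = 1 / (1 − 0.1880) = 1.232

1.23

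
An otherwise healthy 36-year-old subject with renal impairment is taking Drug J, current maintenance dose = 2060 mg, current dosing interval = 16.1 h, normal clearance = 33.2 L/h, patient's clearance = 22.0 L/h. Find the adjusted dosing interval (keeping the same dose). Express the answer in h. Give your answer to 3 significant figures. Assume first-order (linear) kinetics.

To keep the same average steady-state level, dosing rate must scale with clearance.
CL ratio = 22.0 / 33.2 = 0.6627
New interval (same dose) = 16.1 / 0.6627 = 24.29 h

24.3 h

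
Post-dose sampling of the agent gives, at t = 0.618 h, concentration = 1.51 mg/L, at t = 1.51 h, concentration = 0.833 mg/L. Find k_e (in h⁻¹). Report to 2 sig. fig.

0.67 h⁻¹

k = ln(C₁/C₂) / (t₂ − t₁) = ln(1.51/0.833) / (1.51 − 0.618)
  = 0.5948 / 0.8920 = 0.6668 h⁻¹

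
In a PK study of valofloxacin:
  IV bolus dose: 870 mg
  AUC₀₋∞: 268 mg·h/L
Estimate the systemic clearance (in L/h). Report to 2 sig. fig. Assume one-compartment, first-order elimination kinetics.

CL = Dose / AUC = 870 / 268 = 3.246 L/h

3.2 L/h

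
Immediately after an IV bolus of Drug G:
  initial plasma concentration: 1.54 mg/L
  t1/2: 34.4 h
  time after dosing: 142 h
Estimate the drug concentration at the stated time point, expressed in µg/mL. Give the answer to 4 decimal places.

k = ln2 / t½ = 0.693147 / 34.4 = 0.02015 h⁻¹
C = C₀ · e^(−k·t) = 1.540 × e^(−0.02015 × 142)
  = 1.540 × 0.05719 = 0.08807 mg/L
(0.08807 mg/L = 0.08807 µg/mL)

0.0881 µg/mL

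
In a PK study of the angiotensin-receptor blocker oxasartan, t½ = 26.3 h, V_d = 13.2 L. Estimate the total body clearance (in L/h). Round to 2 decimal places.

k = ln2 / t½ = 0.693147 / 26.3 = 0.02636 h⁻¹
CL = k × Vd = 0.02636 × 13.2 = 0.3480 L/h

0.35 L/h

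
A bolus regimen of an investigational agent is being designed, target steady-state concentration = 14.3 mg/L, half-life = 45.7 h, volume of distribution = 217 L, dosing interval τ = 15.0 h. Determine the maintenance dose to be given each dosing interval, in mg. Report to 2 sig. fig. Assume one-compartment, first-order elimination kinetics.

710 mg

k = ln2 / t½ = 0.693147 / 45.7 = 0.01517 h⁻¹
CL = k × Vd = 0.01517 × 217 = 3.292 L/h
At steady state, Dose/τ = Css × CL.
Dose = Css × CL × τ = 14.3 × 3.292 × 15.0 = 706.1 mg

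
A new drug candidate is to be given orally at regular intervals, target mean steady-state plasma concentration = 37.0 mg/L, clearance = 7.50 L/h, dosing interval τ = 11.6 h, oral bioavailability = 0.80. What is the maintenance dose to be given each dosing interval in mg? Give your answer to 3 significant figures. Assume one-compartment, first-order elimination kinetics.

4020 mg

At steady state, F × (Dose/τ) = Css × CL.
Dose = Css × CL × τ / F = 37.0 × 7.500 × 11.6 / 0.80 = 4024 mg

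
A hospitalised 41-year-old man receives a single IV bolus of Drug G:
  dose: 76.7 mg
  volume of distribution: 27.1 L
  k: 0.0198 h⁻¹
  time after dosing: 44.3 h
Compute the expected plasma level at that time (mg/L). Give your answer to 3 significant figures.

C₀ = Dose / Vd = 76.70 / 27.1 = 2.830 mg/L
C = C₀ · e^(−k·t) = 2.830 × e^(−0.01980 × 44.3)
  = 2.830 × 0.4160 = 1.177 mg/L

1.18 mg/L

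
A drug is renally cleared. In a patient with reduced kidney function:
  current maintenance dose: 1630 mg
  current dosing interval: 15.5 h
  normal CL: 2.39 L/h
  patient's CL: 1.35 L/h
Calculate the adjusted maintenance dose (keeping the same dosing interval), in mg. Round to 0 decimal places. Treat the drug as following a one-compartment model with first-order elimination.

921 mg

To keep the same average steady-state level, dosing rate must scale with clearance.
CL ratio = 1.35 / 2.39 = 0.5649
New dose (same interval) = 1630 × 0.5649 = 920.8 mg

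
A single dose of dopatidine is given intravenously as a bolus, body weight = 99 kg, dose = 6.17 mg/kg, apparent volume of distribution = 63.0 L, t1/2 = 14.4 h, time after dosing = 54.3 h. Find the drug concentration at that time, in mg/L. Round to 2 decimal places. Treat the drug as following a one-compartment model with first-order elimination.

Total dose = 6.17 × 99 = 610.8 mg
C₀ = Dose / Vd = 610.8 / 63.0 = 9.695 mg/L
k = ln2 / t½ = 0.693147 / 14.4 = 0.04814 h⁻¹
C = C₀ · e^(−k·t) = 9.695 × e^(−0.04814 × 54.3)
  = 9.695 × 0.07324 = 0.7101 mg/L

0.71 mg/L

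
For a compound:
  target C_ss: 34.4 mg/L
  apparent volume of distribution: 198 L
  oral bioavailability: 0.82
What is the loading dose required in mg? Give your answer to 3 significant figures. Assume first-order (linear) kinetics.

8310 mg

LD = Css × Vd / F = 34.4 × 198 / 0.82 = 8306 mg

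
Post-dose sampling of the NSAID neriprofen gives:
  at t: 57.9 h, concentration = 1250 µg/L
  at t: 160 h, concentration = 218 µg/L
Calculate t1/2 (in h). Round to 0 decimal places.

k = ln(C₁/C₂) / (t₂ − t₁) = ln(1250/218) / (160 − 57.9)
  = 1.746 / 102.1 = 0.01710 h⁻¹
t½ = ln2 / k = 0.693147 / 0.01710 = 40.53 h

41 h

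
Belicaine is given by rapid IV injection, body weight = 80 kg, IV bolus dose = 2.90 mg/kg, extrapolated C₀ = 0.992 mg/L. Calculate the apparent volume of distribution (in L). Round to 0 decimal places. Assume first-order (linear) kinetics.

234 L

Dose = 2.90 × 80 = 232.0 mg
Vd = Dose / C₀ = 232.0 / 0.992 = 233.9 L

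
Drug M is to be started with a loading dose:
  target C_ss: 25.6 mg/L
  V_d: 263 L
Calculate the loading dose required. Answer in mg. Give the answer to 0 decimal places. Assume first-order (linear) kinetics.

LD = Css × Vd = 25.6 × 263 = 6733 mg

6733 mg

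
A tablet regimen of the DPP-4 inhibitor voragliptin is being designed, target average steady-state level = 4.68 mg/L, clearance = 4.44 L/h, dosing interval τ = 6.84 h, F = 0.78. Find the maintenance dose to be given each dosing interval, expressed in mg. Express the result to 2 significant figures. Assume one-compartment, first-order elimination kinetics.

At steady state, F × (Dose/τ) = Css × CL.
Dose = Css × CL × τ / F = 4.68 × 4.440 × 6.84 / 0.78 = 182.2 mg

180 mg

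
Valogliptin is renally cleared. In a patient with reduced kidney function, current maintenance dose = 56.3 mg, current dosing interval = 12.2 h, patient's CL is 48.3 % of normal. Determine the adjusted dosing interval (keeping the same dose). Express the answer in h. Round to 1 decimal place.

To keep the same average steady-state level, dosing rate must scale with clearance.
CL ratio = 48.3 / 100 = 0.4830
New interval (same dose) = 12.2 / 0.4830 = 25.26 h

25.3 h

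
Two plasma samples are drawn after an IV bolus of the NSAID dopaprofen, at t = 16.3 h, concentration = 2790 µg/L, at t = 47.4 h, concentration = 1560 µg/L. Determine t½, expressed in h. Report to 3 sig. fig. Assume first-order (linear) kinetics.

37.1 h

k = ln(C₁/C₂) / (t₂ − t₁) = ln(2790/1560) / (47.4 − 16.3)
  = 0.5814 / 31.10 = 0.01869 h⁻¹
t½ = ln2 / k = 0.693147 / 0.01869 = 37.09 h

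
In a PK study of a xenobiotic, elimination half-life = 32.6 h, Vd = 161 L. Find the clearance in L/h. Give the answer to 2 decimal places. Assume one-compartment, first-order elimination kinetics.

k = ln2 / t½ = 0.693147 / 32.6 = 0.02126 h⁻¹
CL = k × Vd = 0.02126 × 161 = 3.423 L/h

3.42 L/h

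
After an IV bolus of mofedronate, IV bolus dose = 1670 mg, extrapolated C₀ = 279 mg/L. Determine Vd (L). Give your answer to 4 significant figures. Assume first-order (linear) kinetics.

5.986 L

Vd = Dose / C₀ = 1670 / 279 = 5.986 L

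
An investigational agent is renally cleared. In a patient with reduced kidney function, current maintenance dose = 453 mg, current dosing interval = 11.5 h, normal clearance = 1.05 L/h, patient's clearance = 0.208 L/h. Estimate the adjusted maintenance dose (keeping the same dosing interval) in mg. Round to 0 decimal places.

To keep the same average steady-state level, dosing rate must scale with clearance.
CL ratio = 0.208 / 1.05 = 0.1981
New dose (same interval) = 453 × 0.1981 = 89.74 mg

90 mg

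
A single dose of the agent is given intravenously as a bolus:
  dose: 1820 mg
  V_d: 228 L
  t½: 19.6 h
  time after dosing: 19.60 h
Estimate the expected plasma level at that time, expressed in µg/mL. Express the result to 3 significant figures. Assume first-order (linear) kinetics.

C₀ = Dose / Vd = 1820 / 228 = 7.982 mg/L
k = ln2 / t½ = 0.693147 / 19.6 = 0.03536 h⁻¹
t / t½ = 19.60 / 19.6 = 1 half-lives
C = C₀ × (1/2)^1 = 7.982 × 0.5000 = 3.991 mg/L
(3.991 mg/L = 3.991 µg/mL)

3.99 µg/mL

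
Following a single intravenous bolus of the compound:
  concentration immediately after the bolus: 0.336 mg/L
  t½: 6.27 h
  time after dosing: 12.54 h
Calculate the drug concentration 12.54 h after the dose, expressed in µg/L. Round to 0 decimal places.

84 µg/L

k = ln2 / t½ = 0.693147 / 6.27 = 0.1105 h⁻¹
t / t½ = 12.54 / 6.27 = 2 half-lives
C = C₀ × (1/2)^2 = 0.3360 × 0.2500 = 0.08400 mg/L
Convert: 0.08400 mg/L × 1000 = 84.00 µg/L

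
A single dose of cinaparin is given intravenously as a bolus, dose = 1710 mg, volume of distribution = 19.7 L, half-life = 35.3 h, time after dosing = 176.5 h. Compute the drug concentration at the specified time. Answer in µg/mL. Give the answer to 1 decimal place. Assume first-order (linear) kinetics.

2.7 µg/mL

C₀ = Dose / Vd = 1710 / 19.7 = 86.80 mg/L
k = ln2 / t½ = 0.693147 / 35.3 = 0.01964 h⁻¹
t / t½ = 176.5 / 35.3 = 5 half-lives
C = C₀ × (1/2)^5 = 86.80 × 0.03125 = 2.713 mg/L
(2.713 mg/L = 2.713 µg/mL)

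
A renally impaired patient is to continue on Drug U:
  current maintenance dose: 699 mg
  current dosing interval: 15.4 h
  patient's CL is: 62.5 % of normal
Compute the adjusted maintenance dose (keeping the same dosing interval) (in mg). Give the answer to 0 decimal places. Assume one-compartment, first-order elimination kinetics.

437 mg

To keep the same average steady-state level, dosing rate must scale with clearance.
CL ratio = 62.5 / 100 = 0.6250
New dose (same interval) = 699 × 0.6250 = 436.9 mg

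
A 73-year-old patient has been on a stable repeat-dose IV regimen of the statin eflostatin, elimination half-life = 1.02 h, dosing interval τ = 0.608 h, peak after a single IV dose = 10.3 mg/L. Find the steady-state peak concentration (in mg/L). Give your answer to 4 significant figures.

k = ln2 / t½ = 0.693147 / 1.02 = 0.6796 h⁻¹
e^(−kτ) = e^(−0.6796 × 0.608) = 0.6615
Accumulation ratio R = 1 / (1 − e^(−kτ)) = 1 / (1 − 0.6615) = 2.954
Steady-state peak = C₀ × R = 10.3 × 2.954 = 30.43 mg/L

30.43 mg/L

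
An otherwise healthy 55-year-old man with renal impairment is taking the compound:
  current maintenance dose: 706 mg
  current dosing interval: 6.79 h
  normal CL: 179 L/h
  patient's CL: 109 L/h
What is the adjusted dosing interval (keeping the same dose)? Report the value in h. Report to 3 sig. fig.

11.2 h

To keep the same average steady-state level, dosing rate must scale with clearance.
CL ratio = 109 / 179 = 0.6089
New interval (same dose) = 6.79 / 0.6089 = 11.15 h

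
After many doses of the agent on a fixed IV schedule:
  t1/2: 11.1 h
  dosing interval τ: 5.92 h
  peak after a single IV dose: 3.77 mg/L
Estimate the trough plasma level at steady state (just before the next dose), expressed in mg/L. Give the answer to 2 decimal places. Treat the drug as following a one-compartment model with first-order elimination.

8.43 mg/L

k = ln2 / t½ = 0.693147 / 11.1 = 0.06245 h⁻¹
e^(−kτ) = e^(−0.06245 × 5.92) = 0.6909
Accumulation ratio R = 1 / (1 − e^(−kτ)) = 1 / (1 − 0.6909) = 3.235
Steady-state trough = C₀ × R × e^(−kτ) = 3.77 × 3.235 × 0.6909 = 8.426 mg/L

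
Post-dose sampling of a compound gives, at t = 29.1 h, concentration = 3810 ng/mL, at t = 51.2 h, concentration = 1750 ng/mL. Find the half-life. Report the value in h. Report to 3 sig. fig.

19.7 h

k = ln(C₁/C₂) / (t₂ − t₁) = ln(3810/1750) / (51.2 − 29.1)
  = 0.7780 / 22.10 = 0.03520 h⁻¹
t½ = ln2 / k = 0.693147 / 0.03520 = 19.69 h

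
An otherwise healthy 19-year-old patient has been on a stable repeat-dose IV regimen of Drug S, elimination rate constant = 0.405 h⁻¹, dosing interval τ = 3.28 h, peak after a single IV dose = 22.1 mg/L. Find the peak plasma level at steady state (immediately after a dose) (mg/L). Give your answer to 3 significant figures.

e^(−kτ) = e^(−0.4050 × 3.28) = 0.2649
Accumulation ratio R = 1 / (1 − e^(−kτ)) = 1 / (1 − 0.2649) = 1.360
Steady-state peak = C₀ × R = 22.1 × 1.360 = 30.06 mg/L

30.1 mg/L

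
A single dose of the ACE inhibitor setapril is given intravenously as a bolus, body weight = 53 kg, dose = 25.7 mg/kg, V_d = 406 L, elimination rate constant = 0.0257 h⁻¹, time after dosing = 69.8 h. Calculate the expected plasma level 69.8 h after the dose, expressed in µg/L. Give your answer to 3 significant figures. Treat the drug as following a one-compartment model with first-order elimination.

558 µg/L

Total dose = 25.7 × 53 = 1362 mg
C₀ = Dose / Vd = 1362 / 406 = 3.355 mg/L
C = C₀ · e^(−k·t) = 3.355 × e^(−0.02570 × 69.8)
  = 3.355 × 0.1663 = 0.5579 mg/L
Convert: 0.5579 mg/L × 1000 = 557.9 µg/L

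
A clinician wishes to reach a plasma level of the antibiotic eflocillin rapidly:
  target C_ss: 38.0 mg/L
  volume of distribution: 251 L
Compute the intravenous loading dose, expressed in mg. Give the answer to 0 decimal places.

9538 mg

LD = Css × Vd = 38.0 × 251 = 9538 mg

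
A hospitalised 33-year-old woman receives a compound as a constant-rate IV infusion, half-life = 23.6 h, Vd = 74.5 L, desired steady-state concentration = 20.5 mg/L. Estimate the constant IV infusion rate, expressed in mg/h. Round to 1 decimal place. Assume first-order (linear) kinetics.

k = ln2 / t½ = 0.693147 / 23.6 = 0.02937 h⁻¹
CL = k × Vd = 0.02937 × 74.5 = 2.188 L/h
At steady state, infusion rate R₀ = Css × CL = 20.5 × 2.188 = 44.85 mg/h

44.9 mg/h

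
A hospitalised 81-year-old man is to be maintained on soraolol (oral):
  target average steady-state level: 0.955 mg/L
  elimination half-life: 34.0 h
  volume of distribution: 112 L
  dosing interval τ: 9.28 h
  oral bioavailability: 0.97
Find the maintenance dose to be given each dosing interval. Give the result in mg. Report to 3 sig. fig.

k = ln2 / t½ = 0.693147 / 34.0 = 0.02039 h⁻¹
CL = k × Vd = 0.02039 × 112 = 2.284 L/h
At steady state, F × (Dose/τ) = Css × CL.
Dose = Css × CL × τ / F = 0.955 × 2.284 × 9.28 / 0.97 = 20.87 mg

20.9 mg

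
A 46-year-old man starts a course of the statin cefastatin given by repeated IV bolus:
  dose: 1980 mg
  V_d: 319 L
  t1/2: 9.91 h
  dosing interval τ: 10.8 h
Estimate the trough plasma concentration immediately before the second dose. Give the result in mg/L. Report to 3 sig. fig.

C₀ per dose = Dose / Vd = 1980 / 319 = 6.207 mg/L
k = ln2 / t½ = 0.693147 / 9.91 = 0.06994 h⁻¹
Fraction remaining after one interval: r = e^(−kτ) = e^(−0.06994 × 10.8) = 0.4698
Before dose 2, 1 dose has been given (aged 1τ).
C_trough = C₀ × r = 6.207 × 0.4698 = 2.916 mg/L

2.92 mg/L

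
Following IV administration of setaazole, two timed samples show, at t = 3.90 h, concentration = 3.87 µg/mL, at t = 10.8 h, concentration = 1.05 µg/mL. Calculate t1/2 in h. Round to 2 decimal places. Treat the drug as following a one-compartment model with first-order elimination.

k = ln(C₁/C₂) / (t₂ − t₁) = ln(3.87/1.05) / (10.8 − 3.90)
  = 1.304 / 6.900 = 0.1890 h⁻¹
t½ = ln2 / k = 0.693147 / 0.1890 = 3.667 h

3.67 h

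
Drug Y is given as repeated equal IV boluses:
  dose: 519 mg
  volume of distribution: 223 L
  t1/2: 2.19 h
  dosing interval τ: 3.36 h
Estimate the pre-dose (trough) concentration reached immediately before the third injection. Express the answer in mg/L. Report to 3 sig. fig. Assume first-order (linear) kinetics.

C₀ per dose = Dose / Vd = 519 / 223 = 2.327 mg/L
k = ln2 / t½ = 0.693147 / 2.19 = 0.3165 h⁻¹
Fraction remaining after one interval: r = e^(−kτ) = e^(−0.3165 × 3.36) = 0.3453
Before dose 3, 2 doses have been given (aged 1τ, 2τ).
C_trough = C₀ × (r + r²) = 2.327 × (0.3453 + 0.1192) = 1.081 mg/L

1.08 mg/L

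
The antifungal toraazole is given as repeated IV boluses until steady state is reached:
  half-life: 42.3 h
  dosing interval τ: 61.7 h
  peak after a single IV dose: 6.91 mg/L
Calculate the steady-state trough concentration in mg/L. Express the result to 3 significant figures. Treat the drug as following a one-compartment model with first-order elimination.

k = ln2 / t½ = 0.693147 / 42.3 = 0.01639 h⁻¹
e^(−kτ) = e^(−0.01639 × 61.7) = 0.3638
Accumulation ratio R = 1 / (1 − e^(−kτ)) = 1 / (1 − 0.3638) = 1.572
Steady-state trough = C₀ × R × e^(−kτ) = 6.91 × 1.572 × 0.3638 = 3.952 mg/L

3.95 mg/L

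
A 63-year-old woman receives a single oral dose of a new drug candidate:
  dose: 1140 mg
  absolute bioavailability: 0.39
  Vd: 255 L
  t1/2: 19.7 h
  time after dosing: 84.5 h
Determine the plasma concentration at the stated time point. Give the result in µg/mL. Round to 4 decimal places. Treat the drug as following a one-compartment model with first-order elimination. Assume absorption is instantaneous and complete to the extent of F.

Amount reaching circulation = F × Dose = 0.39 × 1140 = 444.6 mg
C₀ = F·Dose / Vd = 444.6 / 255 = 1.744 mg/L
k = ln2 / t½ = 0.693147 / 19.7 = 0.03519 h⁻¹
C = C₀ · e^(−k·t) = 1.744 × e^(−0.03519 × 84.5)
  = 1.744 × 0.05112 = 0.08915 mg/L
(0.08915 mg/L = 0.08915 µg/mL)

0.0892 µg/mL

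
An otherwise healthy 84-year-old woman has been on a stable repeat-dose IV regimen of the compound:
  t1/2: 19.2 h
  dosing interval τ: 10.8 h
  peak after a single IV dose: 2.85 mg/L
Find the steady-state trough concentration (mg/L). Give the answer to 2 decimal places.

k = ln2 / t½ = 0.693147 / 19.2 = 0.03610 h⁻¹
e^(−kτ) = e^(−0.03610 × 10.8) = 0.6771
Accumulation ratio R = 1 / (1 − e^(−kτ)) = 1 / (1 − 0.6771) = 3.097
Steady-state trough = C₀ × R × e^(−kτ) = 2.85 × 3.097 × 0.6771 = 5.976 mg/L

5.98 mg/L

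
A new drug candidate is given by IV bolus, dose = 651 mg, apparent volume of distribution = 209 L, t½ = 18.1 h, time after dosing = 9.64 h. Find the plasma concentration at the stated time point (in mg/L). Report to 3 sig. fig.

C₀ = Dose / Vd = 651.0 / 209 = 3.115 mg/L
k = ln2 / t½ = 0.693147 / 18.1 = 0.03830 h⁻¹
C = C₀ · e^(−k·t) = 3.115 × e^(−0.03830 × 9.64)
  = 3.115 × 0.6913 = 2.153 mg/L

2.15 mg/L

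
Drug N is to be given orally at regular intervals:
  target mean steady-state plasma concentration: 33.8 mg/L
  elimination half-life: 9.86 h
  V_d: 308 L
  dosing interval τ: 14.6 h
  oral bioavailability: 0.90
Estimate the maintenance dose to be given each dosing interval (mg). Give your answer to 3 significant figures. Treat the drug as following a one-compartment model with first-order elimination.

k = ln2 / t½ = 0.693147 / 9.86 = 0.07030 h⁻¹
CL = k × Vd = 0.07030 × 308 = 21.65 L/h
At steady state, F × (Dose/τ) = Css × CL.
Dose = Css × CL × τ / F = 33.8 × 21.65 × 14.6 / 0.90 = 11870 mg

11900 mg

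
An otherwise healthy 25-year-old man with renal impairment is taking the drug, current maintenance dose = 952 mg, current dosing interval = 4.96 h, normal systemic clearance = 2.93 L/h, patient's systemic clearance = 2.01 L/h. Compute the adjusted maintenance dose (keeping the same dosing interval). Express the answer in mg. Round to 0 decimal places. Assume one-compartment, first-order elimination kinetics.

653 mg

To keep the same average steady-state level, dosing rate must scale with clearance.
CL ratio = 2.01 / 2.93 = 0.6860
New dose (same interval) = 952 × 0.6860 = 653.1 mg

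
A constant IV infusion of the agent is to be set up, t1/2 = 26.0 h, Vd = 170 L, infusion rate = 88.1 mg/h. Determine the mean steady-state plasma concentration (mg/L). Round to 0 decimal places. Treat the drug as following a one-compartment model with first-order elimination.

19 mg/L

k = ln2 / t½ = 0.693147 / 26.0 = 0.02666 h⁻¹
CL = k × Vd = 0.02666 × 170 = 4.532 L/h
At steady state Css = R₀ / CL = 88.1 / 4.532 = 19.44 mg/L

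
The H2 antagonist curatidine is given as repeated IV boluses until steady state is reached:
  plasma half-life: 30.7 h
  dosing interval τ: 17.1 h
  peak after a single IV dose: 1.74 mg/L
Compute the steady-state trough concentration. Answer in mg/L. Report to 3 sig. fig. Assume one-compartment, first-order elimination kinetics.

3.69 mg/L

k = ln2 / t½ = 0.693147 / 30.7 = 0.02258 h⁻¹
e^(−kτ) = e^(−0.02258 × 17.1) = 0.6797
Accumulation ratio R = 1 / (1 − e^(−kτ)) = 1 / (1 − 0.6797) = 3.122
Steady-state trough = C₀ × R × e^(−kτ) = 1.74 × 3.122 × 0.6797 = 3.692 mg/L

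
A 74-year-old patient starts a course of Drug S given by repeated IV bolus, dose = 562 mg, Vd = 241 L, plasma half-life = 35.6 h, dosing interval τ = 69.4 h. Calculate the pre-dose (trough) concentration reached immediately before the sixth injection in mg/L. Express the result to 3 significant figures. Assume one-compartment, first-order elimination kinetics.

0.814 mg/L

C₀ per dose = Dose / Vd = 562 / 241 = 2.332 mg/L
k = ln2 / t½ = 0.693147 / 35.6 = 0.01947 h⁻¹
Fraction remaining after one interval: r = e^(−kτ) = e^(−0.01947 × 69.4) = 0.2589
Before dose 6, 5 doses have been given (aged 1τ, 2τ, 3τ, 4τ, 5τ).
C_trough = C₀ × (r + r² + … + r^5) = C₀ × r(1−r^5)/(1−r)
        = 2.332 × 0.2589 × (1 − 0.001163) / (1 − 0.2589) = 0.8137 mg/L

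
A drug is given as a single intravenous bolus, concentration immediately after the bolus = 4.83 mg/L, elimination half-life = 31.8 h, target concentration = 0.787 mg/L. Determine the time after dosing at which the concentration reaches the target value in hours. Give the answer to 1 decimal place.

k = ln2 / t½ = 0.693147 / 31.8 = 0.02180 h⁻¹
t = ln(C₀ / C) / k = ln(4.830 / 0.787) / 0.02180
  = ln(6.137) / 0.02180 = 1.814 / 0.02180 = 83.21 h

83.2 h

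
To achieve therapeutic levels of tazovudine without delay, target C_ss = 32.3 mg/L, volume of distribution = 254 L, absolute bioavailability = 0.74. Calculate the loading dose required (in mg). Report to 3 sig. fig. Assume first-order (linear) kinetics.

11100 mg

LD = Css × Vd / F = 32.3 × 254 / 0.74 = 11090 mg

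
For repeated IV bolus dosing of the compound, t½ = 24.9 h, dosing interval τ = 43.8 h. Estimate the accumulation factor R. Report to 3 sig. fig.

k = ln2 / t½ = 0.693147 / 24.9 = 0.02784 h⁻¹
e^(−kτ) = e^(−0.02784 × 43.8) = 0.2954
Accumulation ratio R = 1 / (1 − e^(−kτ)) = 1 / (1 − 0.2954) = 1.419

1.42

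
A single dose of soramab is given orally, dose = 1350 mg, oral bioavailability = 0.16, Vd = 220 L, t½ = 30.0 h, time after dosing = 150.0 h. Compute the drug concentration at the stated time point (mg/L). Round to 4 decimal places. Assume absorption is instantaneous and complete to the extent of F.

0.0307 mg/L

Amount reaching circulation = F × Dose = 0.16 × 1350 = 216.0 mg
C₀ = F·Dose / Vd = 216.0 / 220 = 0.9818 mg/L
k = ln2 / t½ = 0.693147 / 30.0 = 0.02310 h⁻¹
t / t½ = 150.0 / 30.0 = 5 half-lives
C = C₀ × (1/2)^5 = 0.9818 × 0.03125 = 0.03068 mg/L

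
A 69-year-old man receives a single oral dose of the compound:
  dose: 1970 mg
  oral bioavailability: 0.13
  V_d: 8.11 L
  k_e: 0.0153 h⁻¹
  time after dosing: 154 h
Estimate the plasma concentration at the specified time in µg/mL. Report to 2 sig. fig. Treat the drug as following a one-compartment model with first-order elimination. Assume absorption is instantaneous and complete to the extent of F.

3.0 µg/mL

Amount reaching circulation = F × Dose = 0.13 × 1970 = 256.1 mg
C₀ = F·Dose / Vd = 256.1 / 8.11 = 31.58 mg/L
C = C₀ · e^(−k·t) = 31.58 × e^(−0.01530 × 154)
  = 31.58 × 0.09478 = 2.993 mg/L
(2.993 mg/L = 2.993 µg/mL)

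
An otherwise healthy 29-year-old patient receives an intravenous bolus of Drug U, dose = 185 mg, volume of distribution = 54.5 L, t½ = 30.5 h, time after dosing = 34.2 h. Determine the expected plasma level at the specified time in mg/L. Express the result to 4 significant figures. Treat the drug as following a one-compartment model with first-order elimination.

1.560 mg/L

C₀ = Dose / Vd = 185.0 / 54.5 = 3.394 mg/L
k = ln2 / t½ = 0.693147 / 30.5 = 0.02273 h⁻¹
C = C₀ · e^(−k·t) = 3.394 × e^(−0.02273 × 34.2)
  = 3.394 × 0.4596 = 1.560 mg/L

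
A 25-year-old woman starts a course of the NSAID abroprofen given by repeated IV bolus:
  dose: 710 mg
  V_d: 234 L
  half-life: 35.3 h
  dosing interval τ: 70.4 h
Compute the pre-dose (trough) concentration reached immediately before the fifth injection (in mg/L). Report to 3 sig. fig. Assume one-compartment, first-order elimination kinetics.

C₀ per dose = Dose / Vd = 710 / 234 = 3.034 mg/L
k = ln2 / t½ = 0.693147 / 35.3 = 0.01964 h⁻¹
Fraction remaining after one interval: r = e^(−kτ) = e^(−0.01964 × 70.4) = 0.2509
Before dose 5, 4 doses have been given (aged 1τ, 2τ, 3τ, 4τ).
C_trough = C₀ × (r + r² + … + r^4) = C₀ × r(1−r^4)/(1−r)
        = 3.034 × 0.2509 × (1 − 0.003963) / (1 − 0.2509) = 1.012 mg/L

1.01 mg/L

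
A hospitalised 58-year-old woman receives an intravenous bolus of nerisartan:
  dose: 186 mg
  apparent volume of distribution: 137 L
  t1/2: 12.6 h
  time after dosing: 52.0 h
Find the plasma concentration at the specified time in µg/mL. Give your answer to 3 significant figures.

C₀ = Dose / Vd = 186.0 / 137 = 1.358 mg/L
k = ln2 / t½ = 0.693147 / 12.6 = 0.05501 h⁻¹
C = C₀ · e^(−k·t) = 1.358 × e^(−0.05501 × 52.0)
  = 1.358 × 0.05724 = 0.07773 mg/L
(0.07773 mg/L = 0.07773 µg/mL)

0.0777 µg/mL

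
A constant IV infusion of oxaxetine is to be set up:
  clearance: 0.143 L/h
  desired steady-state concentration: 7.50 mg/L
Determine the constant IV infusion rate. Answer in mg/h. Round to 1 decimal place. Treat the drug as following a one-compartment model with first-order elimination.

At steady state, infusion rate R₀ = Css × CL = 7.50 × 0.1430 = 1.073 mg/h

1.1 mg/h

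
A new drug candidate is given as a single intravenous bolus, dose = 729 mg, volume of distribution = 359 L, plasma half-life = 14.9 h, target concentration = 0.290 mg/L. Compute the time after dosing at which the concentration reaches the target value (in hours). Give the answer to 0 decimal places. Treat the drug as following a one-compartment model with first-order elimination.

C₀ = Dose / Vd = 729.0 / 359 = 2.031 mg/L
k = ln2 / t½ = 0.693147 / 14.9 = 0.04652 h⁻¹
t = ln(C₀ / C) / k = ln(2.031 / 0.290) / 0.04652
  = ln(7.003) / 0.04652 = 1.946 / 0.04652 = 41.83 h

42 h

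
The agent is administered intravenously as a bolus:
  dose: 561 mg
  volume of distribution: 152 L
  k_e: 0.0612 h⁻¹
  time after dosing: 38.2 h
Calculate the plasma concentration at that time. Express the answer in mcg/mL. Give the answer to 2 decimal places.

C₀ = Dose / Vd = 561.0 / 152 = 3.691 mg/L
C = C₀ · e^(−k·t) = 3.691 × e^(−0.06120 × 38.2)
  = 3.691 × 0.09654 = 0.3563 mg/L
(0.3563 mg/L = 0.3563 mcg/mL)

0.36 mcg/mL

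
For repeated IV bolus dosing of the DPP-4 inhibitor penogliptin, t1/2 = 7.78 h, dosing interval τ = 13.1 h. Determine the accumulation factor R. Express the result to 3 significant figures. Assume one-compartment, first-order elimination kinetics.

1.45

k = ln2 / t½ = 0.693147 / 7.78 = 0.08909 h⁻¹
e^(−kτ) = e^(−0.08909 × 13.1) = 0.3113
Accumulation ratio R = 1 / (1 − e^(−kτ)) = 1 / (1 − 0.3113) = 1.452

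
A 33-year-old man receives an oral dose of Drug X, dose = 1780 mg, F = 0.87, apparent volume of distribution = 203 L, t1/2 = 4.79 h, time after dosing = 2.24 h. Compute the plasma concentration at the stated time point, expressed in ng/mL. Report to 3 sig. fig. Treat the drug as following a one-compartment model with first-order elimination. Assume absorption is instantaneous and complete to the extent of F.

Amount reaching circulation = F × Dose = 0.87 × 1780 = 1549 mg
C₀ = F·Dose / Vd = 1549 / 203 = 7.631 mg/L
k = ln2 / t½ = 0.693147 / 4.79 = 0.1447 h⁻¹
C = C₀ · e^(−k·t) = 7.631 × e^(−0.1447 × 2.24)
  = 7.631 × 0.7232 = 5.519 mg/L
Convert: 5.519 mg/L × 1000 = 5519 ng/mL

5520 ng/mL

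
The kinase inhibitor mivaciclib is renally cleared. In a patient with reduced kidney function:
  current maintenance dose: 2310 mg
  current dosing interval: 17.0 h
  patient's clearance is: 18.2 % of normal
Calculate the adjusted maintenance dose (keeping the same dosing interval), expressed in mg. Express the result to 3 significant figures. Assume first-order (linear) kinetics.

To keep the same average steady-state level, dosing rate must scale with clearance.
CL ratio = 18.2 / 100 = 0.1820
New dose (same interval) = 2310 × 0.1820 = 420.4 mg

420 mg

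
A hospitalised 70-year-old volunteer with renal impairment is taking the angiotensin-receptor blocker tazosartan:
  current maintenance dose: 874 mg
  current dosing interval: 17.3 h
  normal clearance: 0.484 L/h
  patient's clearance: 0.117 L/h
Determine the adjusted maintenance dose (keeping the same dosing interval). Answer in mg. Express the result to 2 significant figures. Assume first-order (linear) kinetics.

210 mg

To keep the same average steady-state level, dosing rate must scale with clearance.
CL ratio = 0.117 / 0.484 = 0.2417
New dose (same interval) = 874 × 0.2417 = 211.2 mg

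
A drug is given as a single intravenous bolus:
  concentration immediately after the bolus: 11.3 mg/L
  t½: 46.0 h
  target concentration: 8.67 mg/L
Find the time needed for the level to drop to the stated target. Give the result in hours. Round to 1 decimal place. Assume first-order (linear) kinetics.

17.6 h

k = ln2 / t½ = 0.693147 / 46.0 = 0.01507 h⁻¹
t = ln(C₀ / C) / k = ln(11.30 / 8.67) / 0.01507
  = ln(1.303) / 0.01507 = 0.2647 / 0.01507 = 17.56 h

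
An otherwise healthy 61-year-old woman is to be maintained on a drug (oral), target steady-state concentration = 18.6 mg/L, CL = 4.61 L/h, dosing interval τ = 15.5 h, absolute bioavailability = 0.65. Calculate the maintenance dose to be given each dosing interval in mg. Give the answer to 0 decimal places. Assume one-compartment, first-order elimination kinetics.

2045 mg

At steady state, F × (Dose/τ) = Css × CL.
Dose = Css × CL × τ / F = 18.6 × 4.610 × 15.5 / 0.65 = 2045 mg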